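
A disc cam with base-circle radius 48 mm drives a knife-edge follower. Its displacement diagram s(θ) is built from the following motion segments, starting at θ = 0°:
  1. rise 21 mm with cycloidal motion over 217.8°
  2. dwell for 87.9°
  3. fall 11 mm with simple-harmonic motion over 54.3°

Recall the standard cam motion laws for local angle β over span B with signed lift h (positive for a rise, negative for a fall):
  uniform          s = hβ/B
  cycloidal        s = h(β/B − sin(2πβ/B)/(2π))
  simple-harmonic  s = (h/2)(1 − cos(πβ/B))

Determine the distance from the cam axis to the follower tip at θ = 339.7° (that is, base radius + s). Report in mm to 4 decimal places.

seg 1 [0°–217.8°] cycloidal, h=21: full span → s += 21 → s = 21.0000
seg 2 [217.8°–305.7°] dwell: s stays 21.0000
seg 3 [305.7°–360°] simple-harmonic, h=-11: θ=339.7° here. β=34, B=54.3. -11/2·(1 − cos(π·0.6262)) = -7.6231 → s = 13.3769
radial distance = base radius + s = 48 + 13.3769 = 61.3769

61.3769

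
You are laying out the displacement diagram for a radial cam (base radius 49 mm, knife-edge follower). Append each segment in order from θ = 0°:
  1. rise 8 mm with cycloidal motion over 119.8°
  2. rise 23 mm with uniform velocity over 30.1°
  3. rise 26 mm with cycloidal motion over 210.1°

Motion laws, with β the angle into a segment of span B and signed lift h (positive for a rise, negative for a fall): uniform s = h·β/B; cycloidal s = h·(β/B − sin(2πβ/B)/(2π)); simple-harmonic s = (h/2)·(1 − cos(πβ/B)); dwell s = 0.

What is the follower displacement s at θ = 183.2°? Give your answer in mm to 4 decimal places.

seg 1 [0°–119.8°] cycloidal, h=8: full span → s += 8 → s = 8.0000
seg 2 [119.8°–149.9°] uniform, h=23: full span → s += 23 → s = 31.0000
seg 3 [149.9°–360°] cycloidal, h=26: θ=183.2° here. β=33.3, B=210.1. 26·(0.1585 − sin(2π·0.1585)/(2π)) = 0.6482 → s = 31.6482

31.6482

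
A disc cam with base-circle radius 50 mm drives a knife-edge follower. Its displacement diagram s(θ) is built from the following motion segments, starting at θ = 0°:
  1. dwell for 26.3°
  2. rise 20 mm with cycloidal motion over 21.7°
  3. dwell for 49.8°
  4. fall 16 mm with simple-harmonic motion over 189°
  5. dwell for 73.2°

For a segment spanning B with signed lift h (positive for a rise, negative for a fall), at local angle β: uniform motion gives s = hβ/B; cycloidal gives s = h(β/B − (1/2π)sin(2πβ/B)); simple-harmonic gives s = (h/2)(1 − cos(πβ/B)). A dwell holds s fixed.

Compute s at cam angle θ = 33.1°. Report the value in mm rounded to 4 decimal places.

seg 1 [0°–26.3°] dwell: s stays 0.0000
seg 2 [26.3°–48°] cycloidal, h=20: θ=33.1° here. β=6.8, B=21.7. 20·(0.3134 − sin(2π·0.3134)/(2π)) = 3.3331 → s = 3.3331

3.3331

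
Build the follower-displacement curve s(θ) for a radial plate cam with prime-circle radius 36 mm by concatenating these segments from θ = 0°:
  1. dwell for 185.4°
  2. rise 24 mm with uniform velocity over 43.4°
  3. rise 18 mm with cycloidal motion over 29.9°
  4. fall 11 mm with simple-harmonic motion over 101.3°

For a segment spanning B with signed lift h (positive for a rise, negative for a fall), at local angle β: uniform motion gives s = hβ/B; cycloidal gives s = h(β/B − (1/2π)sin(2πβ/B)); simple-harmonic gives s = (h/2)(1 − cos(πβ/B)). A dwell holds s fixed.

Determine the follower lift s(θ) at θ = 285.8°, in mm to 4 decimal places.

seg 1 [0°–185.4°] dwell: s stays 0.0000
seg 2 [185.4°–228.8°] uniform, h=24: full span → s += 24 → s = 24.0000
seg 3 [228.8°–258.7°] cycloidal, h=18: full span → s += 18 → s = 42.0000
seg 4 [258.7°–360°] simple-harmonic, h=-11: θ=285.8° here. β=27.1, B=101.3. -11/2·(1 − cos(π·0.2675)) = -1.8308 → s = 40.1692

40.1692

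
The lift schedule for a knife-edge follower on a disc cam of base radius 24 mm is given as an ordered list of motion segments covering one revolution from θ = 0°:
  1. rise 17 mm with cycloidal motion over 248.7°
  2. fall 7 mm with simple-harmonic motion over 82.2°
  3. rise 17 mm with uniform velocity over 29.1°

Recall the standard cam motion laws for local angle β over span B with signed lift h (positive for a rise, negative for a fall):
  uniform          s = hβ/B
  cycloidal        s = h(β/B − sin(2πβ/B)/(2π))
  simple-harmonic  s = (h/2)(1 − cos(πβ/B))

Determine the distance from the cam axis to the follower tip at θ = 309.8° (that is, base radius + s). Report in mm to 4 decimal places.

seg 1 [0°–248.7°] cycloidal, h=17: full span → s += 17 → s = 17.0000
seg 2 [248.7°–330.9°] simple-harmonic, h=-7: θ=309.8° here. β=61.1, B=82.2. -7/2·(1 − cos(π·0.7433)) = -5.9223 → s = 11.0777
radial distance = base radius + s = 24 + 11.0777 = 35.0777

35.0777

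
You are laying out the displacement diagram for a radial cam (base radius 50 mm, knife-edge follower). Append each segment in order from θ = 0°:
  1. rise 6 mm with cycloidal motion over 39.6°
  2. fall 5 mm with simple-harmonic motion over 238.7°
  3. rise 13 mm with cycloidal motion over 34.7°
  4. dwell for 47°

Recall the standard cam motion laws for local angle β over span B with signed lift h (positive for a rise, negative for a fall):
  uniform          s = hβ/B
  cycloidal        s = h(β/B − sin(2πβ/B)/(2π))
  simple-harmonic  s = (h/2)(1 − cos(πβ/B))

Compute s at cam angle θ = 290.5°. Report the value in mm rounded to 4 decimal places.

seg 1 [0°–39.6°] cycloidal, h=6: full span → s += 6 → s = 6.0000
seg 2 [39.6°–278.3°] simple-harmonic, h=-5: full span → s += -5 → s = 1.0000
seg 3 [278.3°–313°] cycloidal, h=13: θ=290.5° here. β=12.2, B=34.7. 13·(0.3516 − sin(2π·0.3516)/(2π)) = 2.9089 → s = 3.9089

3.9089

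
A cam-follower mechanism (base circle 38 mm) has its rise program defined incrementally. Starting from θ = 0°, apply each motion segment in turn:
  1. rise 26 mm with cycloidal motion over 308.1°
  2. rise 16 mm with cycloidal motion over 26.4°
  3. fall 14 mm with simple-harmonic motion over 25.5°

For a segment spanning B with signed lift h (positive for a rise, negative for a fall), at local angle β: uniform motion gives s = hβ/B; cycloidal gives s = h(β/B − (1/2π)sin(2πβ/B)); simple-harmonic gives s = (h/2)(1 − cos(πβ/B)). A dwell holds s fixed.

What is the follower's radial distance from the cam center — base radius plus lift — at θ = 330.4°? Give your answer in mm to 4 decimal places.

seg 1 [0°–308.1°] cycloidal, h=26: full span → s += 26 → s = 26.0000
seg 2 [308.1°–334.5°] cycloidal, h=16: θ=330.4° here. β=22.3, B=26.4. 16·(0.8447 − sin(2π·0.8447)/(2π)) = 15.6240 → s = 41.6240
radial distance = base radius + s = 38 + 41.6240 = 79.6240

79.6240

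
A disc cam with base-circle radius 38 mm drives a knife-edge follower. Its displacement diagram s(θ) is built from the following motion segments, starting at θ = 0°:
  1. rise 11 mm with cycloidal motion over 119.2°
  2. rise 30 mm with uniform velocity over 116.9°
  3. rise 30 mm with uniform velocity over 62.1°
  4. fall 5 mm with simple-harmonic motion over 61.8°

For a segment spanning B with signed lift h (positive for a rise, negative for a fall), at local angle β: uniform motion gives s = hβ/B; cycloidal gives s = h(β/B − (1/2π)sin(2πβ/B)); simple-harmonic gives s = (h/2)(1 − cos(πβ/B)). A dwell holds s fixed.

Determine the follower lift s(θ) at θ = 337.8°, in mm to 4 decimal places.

seg 1 [0°–119.2°] cycloidal, h=11: full span → s += 11 → s = 11.0000
seg 2 [119.2°–236.1°] uniform, h=30: full span → s += 30 → s = 41.0000
seg 3 [236.1°–298.2°] uniform, h=30: full span → s += 30 → s = 71.0000
seg 4 [298.2°–360°] simple-harmonic, h=-5: θ=337.8° here. β=39.6, B=61.8. -5/2·(1 − cos(π·0.6408)) = -3.5700 → s = 67.4300

67.4300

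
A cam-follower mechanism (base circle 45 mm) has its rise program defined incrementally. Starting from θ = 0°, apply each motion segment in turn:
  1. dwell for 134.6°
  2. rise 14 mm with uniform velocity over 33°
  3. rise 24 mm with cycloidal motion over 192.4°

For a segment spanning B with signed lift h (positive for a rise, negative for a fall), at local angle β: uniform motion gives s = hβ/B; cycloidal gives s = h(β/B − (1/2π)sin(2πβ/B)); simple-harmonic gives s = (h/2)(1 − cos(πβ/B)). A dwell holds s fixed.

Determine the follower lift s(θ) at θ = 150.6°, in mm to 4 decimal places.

seg 1 [0°–134.6°] dwell: s stays 0.0000
seg 2 [134.6°–167.6°] uniform, h=14: θ=150.6° here. β=16, B=33. 14·16/33 = 6.7879 → s = 6.7879

6.7879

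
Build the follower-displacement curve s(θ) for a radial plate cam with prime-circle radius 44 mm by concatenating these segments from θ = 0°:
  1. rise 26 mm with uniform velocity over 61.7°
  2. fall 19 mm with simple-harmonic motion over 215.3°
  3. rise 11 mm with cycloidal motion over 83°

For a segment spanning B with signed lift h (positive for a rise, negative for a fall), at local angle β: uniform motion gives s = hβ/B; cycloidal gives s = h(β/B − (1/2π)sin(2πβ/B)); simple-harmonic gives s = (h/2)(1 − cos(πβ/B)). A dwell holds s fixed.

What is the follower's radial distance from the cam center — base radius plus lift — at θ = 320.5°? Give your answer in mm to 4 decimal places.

seg 1 [0°–61.7°] uniform, h=26: full span → s += 26 → s = 26.0000
seg 2 [61.7°–277°] simple-harmonic, h=-19: full span → s += -19 → s = 7.0000
seg 3 [277°–360°] cycloidal, h=11: θ=320.5° here. β=43.5, B=83. 11·(0.5241 − sin(2π·0.5241)/(2π)) = 6.0291 → s = 13.0291
radial distance = base radius + s = 44 + 13.0291 = 57.0291

57.0291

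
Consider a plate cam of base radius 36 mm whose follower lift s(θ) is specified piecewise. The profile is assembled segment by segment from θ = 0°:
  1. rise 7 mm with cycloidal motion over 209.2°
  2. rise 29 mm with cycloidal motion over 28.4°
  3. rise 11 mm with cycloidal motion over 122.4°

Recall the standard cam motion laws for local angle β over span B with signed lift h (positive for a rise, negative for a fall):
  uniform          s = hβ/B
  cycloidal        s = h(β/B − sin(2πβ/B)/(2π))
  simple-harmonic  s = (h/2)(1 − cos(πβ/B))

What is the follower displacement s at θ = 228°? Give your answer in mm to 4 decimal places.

seg 1 [0°–209.2°] cycloidal, h=7: full span → s += 7 → s = 7.0000
seg 2 [209.2°–237.6°] cycloidal, h=29: θ=228° here. β=18.8, B=28.4. 29·(0.6620 − sin(2π·0.6620)/(2π)) = 23.1245 → s = 30.1245

30.1245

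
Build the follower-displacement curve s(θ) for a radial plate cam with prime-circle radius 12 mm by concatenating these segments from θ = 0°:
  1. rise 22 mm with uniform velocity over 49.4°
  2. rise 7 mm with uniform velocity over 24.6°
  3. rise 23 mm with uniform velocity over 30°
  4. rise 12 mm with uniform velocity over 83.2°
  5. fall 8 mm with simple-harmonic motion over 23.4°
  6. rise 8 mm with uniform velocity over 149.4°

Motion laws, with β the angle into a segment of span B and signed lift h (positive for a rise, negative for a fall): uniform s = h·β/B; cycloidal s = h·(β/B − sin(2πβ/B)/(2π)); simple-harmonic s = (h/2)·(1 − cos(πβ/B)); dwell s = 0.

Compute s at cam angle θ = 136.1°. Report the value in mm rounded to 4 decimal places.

seg 1 [0°–49.4°] uniform, h=22: full span → s += 22 → s = 22.0000
seg 2 [49.4°–74°] uniform, h=7: full span → s += 7 → s = 29.0000
seg 3 [74°–104°] uniform, h=23: full span → s += 23 → s = 52.0000
seg 4 [104°–187.2°] uniform, h=12: θ=136.1° here. β=32.1, B=83.2. 12·32.1/83.2 = 4.6298 → s = 56.6298

56.6298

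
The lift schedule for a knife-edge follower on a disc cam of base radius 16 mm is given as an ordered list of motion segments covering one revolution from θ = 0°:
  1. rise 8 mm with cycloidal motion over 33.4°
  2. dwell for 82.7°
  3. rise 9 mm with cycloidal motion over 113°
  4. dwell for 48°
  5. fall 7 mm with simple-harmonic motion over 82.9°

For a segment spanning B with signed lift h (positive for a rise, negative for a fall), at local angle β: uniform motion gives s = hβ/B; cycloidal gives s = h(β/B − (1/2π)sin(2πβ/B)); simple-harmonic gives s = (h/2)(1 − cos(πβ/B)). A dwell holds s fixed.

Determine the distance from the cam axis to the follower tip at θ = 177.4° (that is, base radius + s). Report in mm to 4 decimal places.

seg 1 [0°–33.4°] cycloidal, h=8: full span → s += 8 → s = 8.0000
seg 2 [33.4°–116.1°] dwell: s stays 8.0000
seg 3 [116.1°–229.1°] cycloidal, h=9: θ=177.4° here. β=61.3, B=113. 9·(0.5425 − sin(2π·0.5425)/(2π)) = 5.2601 → s = 13.2601
radial distance = base radius + s = 16 + 13.2601 = 29.2601

29.2601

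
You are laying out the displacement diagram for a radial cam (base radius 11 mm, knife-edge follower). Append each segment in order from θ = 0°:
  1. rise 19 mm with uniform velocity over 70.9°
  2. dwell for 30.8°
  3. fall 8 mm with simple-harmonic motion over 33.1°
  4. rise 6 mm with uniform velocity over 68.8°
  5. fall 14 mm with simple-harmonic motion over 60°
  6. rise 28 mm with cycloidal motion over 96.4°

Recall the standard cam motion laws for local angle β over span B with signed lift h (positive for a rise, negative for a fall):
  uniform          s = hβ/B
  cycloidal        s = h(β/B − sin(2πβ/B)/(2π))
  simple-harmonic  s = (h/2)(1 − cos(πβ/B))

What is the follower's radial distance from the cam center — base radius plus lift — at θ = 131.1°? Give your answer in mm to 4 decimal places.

seg 1 [0°–70.9°] uniform, h=19: full span → s += 19 → s = 19.0000
seg 2 [70.9°–101.7°] dwell: s stays 19.0000
seg 3 [101.7°–134.8°] simple-harmonic, h=-8: θ=131.1° here. β=29.4, B=33.1. -8/2·(1 − cos(π·0.8882)) = -7.7559 → s = 11.2441
radial distance = base radius + s = 11 + 11.2441 = 22.2441

22.2441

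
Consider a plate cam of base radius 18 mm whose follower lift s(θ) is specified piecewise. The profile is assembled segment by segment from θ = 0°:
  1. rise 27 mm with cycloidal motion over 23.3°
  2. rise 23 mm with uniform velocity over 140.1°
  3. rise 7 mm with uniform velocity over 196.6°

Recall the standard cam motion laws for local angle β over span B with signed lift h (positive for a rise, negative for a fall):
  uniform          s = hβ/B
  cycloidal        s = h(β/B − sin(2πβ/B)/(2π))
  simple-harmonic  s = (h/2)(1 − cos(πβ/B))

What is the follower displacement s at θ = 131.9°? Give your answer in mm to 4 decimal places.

seg 1 [0°–23.3°] cycloidal, h=27: full span → s += 27 → s = 27.0000
seg 2 [23.3°–163.4°] uniform, h=23: θ=131.9° here. β=108.6, B=140.1. 23·108.6/140.1 = 17.8287 → s = 44.8287

44.8287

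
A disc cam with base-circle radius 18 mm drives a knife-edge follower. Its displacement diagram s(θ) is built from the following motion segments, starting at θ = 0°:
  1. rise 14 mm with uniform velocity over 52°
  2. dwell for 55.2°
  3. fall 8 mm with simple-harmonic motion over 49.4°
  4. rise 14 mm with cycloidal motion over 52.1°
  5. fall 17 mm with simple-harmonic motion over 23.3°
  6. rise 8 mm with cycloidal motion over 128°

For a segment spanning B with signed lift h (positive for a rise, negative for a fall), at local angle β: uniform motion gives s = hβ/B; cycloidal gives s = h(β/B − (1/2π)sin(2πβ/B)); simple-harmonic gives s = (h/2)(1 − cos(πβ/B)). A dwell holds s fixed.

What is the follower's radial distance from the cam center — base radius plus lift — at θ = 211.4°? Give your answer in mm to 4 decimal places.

seg 1 [0°–52°] uniform, h=14: full span → s += 14 → s = 14.0000
seg 2 [52°–107.2°] dwell: s stays 14.0000
seg 3 [107.2°–156.6°] simple-harmonic, h=-8: full span → s += -8 → s = 6.0000
seg 4 [156.6°–208.7°] cycloidal, h=14: full span → s += 14 → s = 20.0000
seg 5 [208.7°–232°] simple-harmonic, h=-17: θ=211.4° here. β=2.7, B=23.3. -17/2·(1 − cos(π·0.1159)) = -0.5571 → s = 19.4429
radial distance = base radius + s = 18 + 19.4429 = 37.4429

37.4429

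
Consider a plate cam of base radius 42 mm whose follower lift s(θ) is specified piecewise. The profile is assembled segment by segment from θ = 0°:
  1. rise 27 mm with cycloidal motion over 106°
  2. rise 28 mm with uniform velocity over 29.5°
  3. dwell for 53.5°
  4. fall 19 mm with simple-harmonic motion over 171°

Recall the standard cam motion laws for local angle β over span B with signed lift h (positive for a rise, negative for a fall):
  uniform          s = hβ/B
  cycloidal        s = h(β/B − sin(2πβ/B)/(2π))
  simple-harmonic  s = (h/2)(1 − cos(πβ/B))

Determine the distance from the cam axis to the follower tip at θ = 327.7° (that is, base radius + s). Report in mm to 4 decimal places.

seg 1 [0°–106°] cycloidal, h=27: full span → s += 27 → s = 27.0000
seg 2 [106°–135.5°] uniform, h=28: full span → s += 28 → s = 55.0000
seg 3 [135.5°–189°] dwell: s stays 55.0000
seg 4 [189°–360°] simple-harmonic, h=-19: θ=327.7° here. β=138.7, B=171. -19/2·(1 − cos(π·0.8111)) = -17.3759 → s = 37.6241
radial distance = base radius + s = 42 + 37.6241 = 79.6241

79.6241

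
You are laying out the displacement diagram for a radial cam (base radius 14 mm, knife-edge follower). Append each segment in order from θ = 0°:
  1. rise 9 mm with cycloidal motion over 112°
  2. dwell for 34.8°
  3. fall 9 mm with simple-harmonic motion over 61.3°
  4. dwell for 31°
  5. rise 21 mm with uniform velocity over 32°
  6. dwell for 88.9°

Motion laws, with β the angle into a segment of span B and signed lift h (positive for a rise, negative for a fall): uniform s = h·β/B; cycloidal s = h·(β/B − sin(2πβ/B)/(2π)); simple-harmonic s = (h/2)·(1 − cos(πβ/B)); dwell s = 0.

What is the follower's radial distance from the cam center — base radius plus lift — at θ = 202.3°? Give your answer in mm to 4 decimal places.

seg 1 [0°–112°] cycloidal, h=9: full span → s += 9 → s = 9.0000
seg 2 [112°–146.8°] dwell: s stays 9.0000
seg 3 [146.8°–208.1°] simple-harmonic, h=-9: θ=202.3° here. β=55.5, B=61.3. -9/2·(1 − cos(π·0.9054)) = -8.8027 → s = 0.1973
radial distance = base radius + s = 14 + 0.1973 = 14.1973

14.1973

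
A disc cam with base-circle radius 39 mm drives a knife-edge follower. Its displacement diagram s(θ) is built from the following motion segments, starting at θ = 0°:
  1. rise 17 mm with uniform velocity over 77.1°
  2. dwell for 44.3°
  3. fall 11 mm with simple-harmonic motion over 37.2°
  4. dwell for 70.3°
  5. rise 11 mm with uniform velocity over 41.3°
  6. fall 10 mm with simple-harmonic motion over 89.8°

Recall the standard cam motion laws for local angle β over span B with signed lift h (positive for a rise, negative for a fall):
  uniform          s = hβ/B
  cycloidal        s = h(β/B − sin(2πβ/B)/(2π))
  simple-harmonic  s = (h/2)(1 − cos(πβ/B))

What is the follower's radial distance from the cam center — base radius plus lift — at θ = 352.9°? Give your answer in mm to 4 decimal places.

seg 1 [0°–77.1°] uniform, h=17: full span → s += 17 → s = 17.0000
seg 2 [77.1°–121.4°] dwell: s stays 17.0000
seg 3 [121.4°–158.6°] simple-harmonic, h=-11: full span → s += -11 → s = 6.0000
seg 4 [158.6°–228.9°] dwell: s stays 6.0000
seg 5 [228.9°–270.2°] uniform, h=11: full span → s += 11 → s = 17.0000
seg 6 [270.2°–360°] simple-harmonic, h=-10: θ=352.9° here. β=82.7, B=89.8. -10/2·(1 − cos(π·0.9209)) = -9.8465 → s = 7.1535
radial distance = base radius + s = 39 + 7.1535 = 46.1535

46.1535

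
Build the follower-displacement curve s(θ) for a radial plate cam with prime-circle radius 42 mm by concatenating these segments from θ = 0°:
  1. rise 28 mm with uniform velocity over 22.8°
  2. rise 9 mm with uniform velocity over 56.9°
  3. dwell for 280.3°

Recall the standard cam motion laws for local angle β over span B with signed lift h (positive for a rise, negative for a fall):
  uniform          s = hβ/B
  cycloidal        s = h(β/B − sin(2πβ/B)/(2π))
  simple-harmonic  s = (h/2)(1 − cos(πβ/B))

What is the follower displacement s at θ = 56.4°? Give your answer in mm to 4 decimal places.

seg 1 [0°–22.8°] uniform, h=28: full span → s += 28 → s = 28.0000
seg 2 [22.8°–79.7°] uniform, h=9: θ=56.4° here. β=33.6, B=56.9. 9·33.6/56.9 = 5.3146 → s = 33.3146

33.3146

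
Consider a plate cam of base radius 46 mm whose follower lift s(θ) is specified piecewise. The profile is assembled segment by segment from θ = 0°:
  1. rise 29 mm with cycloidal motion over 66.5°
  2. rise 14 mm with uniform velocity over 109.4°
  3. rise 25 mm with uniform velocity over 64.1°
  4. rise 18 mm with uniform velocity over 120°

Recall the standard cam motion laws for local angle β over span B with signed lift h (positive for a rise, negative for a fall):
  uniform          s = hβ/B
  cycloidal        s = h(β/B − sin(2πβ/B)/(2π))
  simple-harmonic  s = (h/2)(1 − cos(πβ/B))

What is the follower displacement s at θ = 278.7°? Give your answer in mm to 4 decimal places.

seg 1 [0°–66.5°] cycloidal, h=29: full span → s += 29 → s = 29.0000
seg 2 [66.5°–175.9°] uniform, h=14: full span → s += 14 → s = 43.0000
seg 3 [175.9°–240°] uniform, h=25: full span → s += 25 → s = 68.0000
seg 4 [240°–360°] uniform, h=18: θ=278.7° here. β=38.7, B=120. 18·38.7/120 = 5.8050 → s = 73.8050

73.8050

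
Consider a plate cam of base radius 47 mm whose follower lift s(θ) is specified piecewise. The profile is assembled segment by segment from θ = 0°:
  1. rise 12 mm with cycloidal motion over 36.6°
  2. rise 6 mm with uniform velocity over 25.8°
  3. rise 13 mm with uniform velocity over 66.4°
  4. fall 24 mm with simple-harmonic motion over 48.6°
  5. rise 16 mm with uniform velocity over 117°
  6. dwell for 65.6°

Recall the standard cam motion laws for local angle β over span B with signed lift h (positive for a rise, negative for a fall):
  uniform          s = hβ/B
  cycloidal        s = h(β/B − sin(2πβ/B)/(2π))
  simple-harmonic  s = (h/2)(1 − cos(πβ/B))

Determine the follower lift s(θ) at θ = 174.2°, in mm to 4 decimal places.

seg 1 [0°–36.6°] cycloidal, h=12: full span → s += 12 → s = 12.0000
seg 2 [36.6°–62.4°] uniform, h=6: full span → s += 6 → s = 18.0000
seg 3 [62.4°–128.8°] uniform, h=13: full span → s += 13 → s = 31.0000
seg 4 [128.8°–177.4°] simple-harmonic, h=-24: θ=174.2° here. β=45.4, B=48.6. -24/2·(1 − cos(π·0.9342)) = -23.7442 → s = 7.2558

7.2558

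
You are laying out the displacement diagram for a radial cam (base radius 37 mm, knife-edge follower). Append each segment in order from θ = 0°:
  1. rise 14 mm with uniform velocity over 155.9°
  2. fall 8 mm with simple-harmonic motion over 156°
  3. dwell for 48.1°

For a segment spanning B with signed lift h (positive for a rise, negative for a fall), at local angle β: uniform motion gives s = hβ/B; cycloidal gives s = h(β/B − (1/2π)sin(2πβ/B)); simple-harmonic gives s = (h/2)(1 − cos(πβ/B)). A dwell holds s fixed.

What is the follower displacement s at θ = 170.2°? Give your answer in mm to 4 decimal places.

seg 1 [0°–155.9°] uniform, h=14: full span → s += 14 → s = 14.0000
seg 2 [155.9°–311.9°] simple-harmonic, h=-8: θ=170.2° here. β=14.3, B=156. -8/2·(1 − cos(π·0.0917)) = -0.1647 → s = 13.8353

13.8353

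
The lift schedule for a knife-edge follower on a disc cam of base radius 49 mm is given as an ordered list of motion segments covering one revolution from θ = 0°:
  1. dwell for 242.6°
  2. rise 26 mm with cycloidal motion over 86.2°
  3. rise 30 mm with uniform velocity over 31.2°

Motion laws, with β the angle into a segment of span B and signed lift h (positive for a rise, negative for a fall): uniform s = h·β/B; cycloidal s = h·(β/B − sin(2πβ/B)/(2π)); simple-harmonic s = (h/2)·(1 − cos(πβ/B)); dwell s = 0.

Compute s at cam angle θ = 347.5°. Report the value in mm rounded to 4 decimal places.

seg 1 [0°–242.6°] dwell: s stays 0.0000
seg 2 [242.6°–328.8°] cycloidal, h=26: full span → s += 26 → s = 26.0000
seg 3 [328.8°–360°] uniform, h=30: θ=347.5° here. β=18.7, B=31.2. 30·18.7/31.2 = 17.9808 → s = 43.9808

43.9808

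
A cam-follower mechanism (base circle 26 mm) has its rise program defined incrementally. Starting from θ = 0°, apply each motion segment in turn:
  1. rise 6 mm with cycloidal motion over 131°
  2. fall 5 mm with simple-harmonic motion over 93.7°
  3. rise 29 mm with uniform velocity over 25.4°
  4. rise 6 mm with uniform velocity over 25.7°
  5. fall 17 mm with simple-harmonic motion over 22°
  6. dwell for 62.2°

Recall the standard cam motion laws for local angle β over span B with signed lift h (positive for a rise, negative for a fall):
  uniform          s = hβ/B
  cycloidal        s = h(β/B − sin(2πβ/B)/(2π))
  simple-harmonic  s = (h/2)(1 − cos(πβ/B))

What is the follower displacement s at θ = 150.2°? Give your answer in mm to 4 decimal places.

seg 1 [0°–131°] cycloidal, h=6: full span → s += 6 → s = 6.0000
seg 2 [131°–224.7°] simple-harmonic, h=-5: θ=150.2° here. β=19.2, B=93.7. -5/2·(1 − cos(π·0.2049)) = -0.5004 → s = 5.4996

5.4996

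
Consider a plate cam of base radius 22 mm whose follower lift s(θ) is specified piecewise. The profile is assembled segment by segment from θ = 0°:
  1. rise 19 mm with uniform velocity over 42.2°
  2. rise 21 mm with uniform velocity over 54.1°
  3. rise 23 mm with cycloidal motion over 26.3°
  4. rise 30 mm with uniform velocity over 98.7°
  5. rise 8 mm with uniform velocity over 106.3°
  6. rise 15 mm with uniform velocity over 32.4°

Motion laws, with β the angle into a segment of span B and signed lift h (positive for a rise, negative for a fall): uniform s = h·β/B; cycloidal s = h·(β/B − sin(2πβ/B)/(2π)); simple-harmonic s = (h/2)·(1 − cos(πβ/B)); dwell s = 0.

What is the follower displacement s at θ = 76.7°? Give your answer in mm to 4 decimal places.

seg 1 [0°–42.2°] uniform, h=19: full span → s += 19 → s = 19.0000
seg 2 [42.2°–96.3°] uniform, h=21: θ=76.7° here. β=34.5, B=54.1. 21·34.5/54.1 = 13.3919 → s = 32.3919

32.3919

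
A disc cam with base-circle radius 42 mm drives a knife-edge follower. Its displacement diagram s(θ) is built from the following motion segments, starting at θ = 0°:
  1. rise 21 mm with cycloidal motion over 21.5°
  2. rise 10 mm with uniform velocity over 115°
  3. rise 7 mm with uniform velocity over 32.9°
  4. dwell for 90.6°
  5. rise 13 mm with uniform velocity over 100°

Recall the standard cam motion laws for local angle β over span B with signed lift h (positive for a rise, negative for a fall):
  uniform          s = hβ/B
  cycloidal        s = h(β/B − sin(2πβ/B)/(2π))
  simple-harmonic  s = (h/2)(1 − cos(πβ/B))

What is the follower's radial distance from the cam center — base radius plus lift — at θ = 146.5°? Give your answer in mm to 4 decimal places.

seg 1 [0°–21.5°] cycloidal, h=21: full span → s += 21 → s = 21.0000
seg 2 [21.5°–136.5°] uniform, h=10: full span → s += 10 → s = 31.0000
seg 3 [136.5°–169.4°] uniform, h=7: θ=146.5° here. β=10, B=32.9. 7·10/32.9 = 2.1277 → s = 33.1277
radial distance = base radius + s = 42 + 33.1277 = 75.1277

75.1277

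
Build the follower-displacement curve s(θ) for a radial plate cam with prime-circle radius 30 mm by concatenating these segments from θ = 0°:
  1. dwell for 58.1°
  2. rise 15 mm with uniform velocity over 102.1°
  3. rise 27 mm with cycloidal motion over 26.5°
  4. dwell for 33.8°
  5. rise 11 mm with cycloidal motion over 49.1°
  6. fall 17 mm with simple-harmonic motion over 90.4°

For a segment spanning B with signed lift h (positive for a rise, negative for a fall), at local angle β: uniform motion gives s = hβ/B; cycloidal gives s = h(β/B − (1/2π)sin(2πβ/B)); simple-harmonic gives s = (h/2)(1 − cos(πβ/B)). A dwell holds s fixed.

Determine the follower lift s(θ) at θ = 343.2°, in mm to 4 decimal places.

seg 1 [0°–58.1°] dwell: s stays 0.0000
seg 2 [58.1°–160.2°] uniform, h=15: full span → s += 15 → s = 15.0000
seg 3 [160.2°–186.7°] cycloidal, h=27: full span → s += 27 → s = 42.0000
seg 4 [186.7°–220.5°] dwell: s stays 42.0000
seg 5 [220.5°–269.6°] cycloidal, h=11: full span → s += 11 → s = 53.0000
seg 6 [269.6°–360°] simple-harmonic, h=-17: θ=343.2° here. β=73.6, B=90.4. -17/2·(1 − cos(π·0.8142)) = -15.5920 → s = 37.4080

37.4080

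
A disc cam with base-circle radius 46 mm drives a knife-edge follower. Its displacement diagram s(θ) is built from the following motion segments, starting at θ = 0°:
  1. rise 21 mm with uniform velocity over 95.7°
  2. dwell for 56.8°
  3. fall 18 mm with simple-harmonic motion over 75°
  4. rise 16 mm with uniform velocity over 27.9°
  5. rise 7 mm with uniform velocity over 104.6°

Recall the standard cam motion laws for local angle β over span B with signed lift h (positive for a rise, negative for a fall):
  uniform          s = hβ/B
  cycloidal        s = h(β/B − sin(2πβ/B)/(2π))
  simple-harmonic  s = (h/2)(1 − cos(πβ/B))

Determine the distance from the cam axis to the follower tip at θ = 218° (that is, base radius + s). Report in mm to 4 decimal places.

seg 1 [0°–95.7°] uniform, h=21: full span → s += 21 → s = 21.0000
seg 2 [95.7°–152.5°] dwell: s stays 21.0000
seg 3 [152.5°–227.5°] simple-harmonic, h=-18: θ=218° here. β=65.5, B=75. -18/2·(1 − cos(π·0.8733)) = -17.2968 → s = 3.7032
radial distance = base radius + s = 46 + 3.7032 = 49.7032

49.7032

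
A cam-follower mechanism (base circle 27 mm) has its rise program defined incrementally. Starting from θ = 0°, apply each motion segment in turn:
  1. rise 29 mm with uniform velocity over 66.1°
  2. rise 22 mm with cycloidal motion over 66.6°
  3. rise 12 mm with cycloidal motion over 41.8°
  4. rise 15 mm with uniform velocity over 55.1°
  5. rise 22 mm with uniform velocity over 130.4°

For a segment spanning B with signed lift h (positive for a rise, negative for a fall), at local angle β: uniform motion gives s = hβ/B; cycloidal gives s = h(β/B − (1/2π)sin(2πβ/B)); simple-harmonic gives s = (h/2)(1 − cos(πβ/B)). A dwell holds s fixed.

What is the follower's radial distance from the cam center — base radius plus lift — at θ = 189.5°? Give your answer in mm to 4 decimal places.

seg 1 [0°–66.1°] uniform, h=29: full span → s += 29 → s = 29.0000
seg 2 [66.1°–132.7°] cycloidal, h=22: full span → s += 22 → s = 51.0000
seg 3 [132.7°–174.5°] cycloidal, h=12: full span → s += 12 → s = 63.0000
seg 4 [174.5°–229.6°] uniform, h=15: θ=189.5° here. β=15, B=55.1. 15·15/55.1 = 4.0835 → s = 67.0835
radial distance = base radius + s = 27 + 67.0835 = 94.0835

94.0835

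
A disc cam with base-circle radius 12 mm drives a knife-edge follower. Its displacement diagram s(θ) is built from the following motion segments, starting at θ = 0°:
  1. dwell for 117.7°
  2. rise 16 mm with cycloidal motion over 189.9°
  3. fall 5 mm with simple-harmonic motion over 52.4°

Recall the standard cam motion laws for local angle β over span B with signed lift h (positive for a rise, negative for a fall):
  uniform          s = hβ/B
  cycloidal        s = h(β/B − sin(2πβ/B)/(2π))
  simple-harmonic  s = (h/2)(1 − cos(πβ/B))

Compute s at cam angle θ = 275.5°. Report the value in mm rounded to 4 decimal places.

seg 1 [0°–117.7°] dwell: s stays 0.0000
seg 2 [117.7°–307.6°] cycloidal, h=16: θ=275.5° here. β=157.8, B=189.9. 16·(0.8310 − sin(2π·0.8310)/(2π)) = 15.5194 → s = 15.5194

15.5194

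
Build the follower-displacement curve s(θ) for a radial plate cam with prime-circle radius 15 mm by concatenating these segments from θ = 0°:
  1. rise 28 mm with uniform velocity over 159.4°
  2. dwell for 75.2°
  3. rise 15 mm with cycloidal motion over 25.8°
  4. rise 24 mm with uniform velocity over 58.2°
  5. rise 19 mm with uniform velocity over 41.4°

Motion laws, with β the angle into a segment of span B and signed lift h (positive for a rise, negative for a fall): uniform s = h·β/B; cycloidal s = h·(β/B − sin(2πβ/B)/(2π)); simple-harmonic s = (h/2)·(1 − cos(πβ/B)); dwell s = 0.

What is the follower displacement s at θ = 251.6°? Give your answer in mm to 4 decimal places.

seg 1 [0°–159.4°] uniform, h=28: full span → s += 28 → s = 28.0000
seg 2 [159.4°–234.6°] dwell: s stays 28.0000
seg 3 [234.6°–260.4°] cycloidal, h=15: θ=251.6° here. β=17, B=25.8. 15·(0.6589 − sin(2π·0.6589)/(2π)) = 11.8906 → s = 39.8906

39.8906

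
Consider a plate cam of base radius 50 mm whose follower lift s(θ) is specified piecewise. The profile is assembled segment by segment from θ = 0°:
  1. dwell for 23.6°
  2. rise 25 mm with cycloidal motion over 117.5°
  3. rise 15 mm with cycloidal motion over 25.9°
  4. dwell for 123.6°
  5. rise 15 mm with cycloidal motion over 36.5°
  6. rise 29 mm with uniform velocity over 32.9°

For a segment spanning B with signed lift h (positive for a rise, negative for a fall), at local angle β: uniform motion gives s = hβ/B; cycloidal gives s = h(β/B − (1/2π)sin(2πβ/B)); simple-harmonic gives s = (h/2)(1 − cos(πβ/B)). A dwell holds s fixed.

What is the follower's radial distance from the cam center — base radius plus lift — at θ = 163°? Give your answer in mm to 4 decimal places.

seg 1 [0°–23.6°] dwell: s stays 0.0000
seg 2 [23.6°–141.1°] cycloidal, h=25: full span → s += 25 → s = 25.0000
seg 3 [141.1°–167°] cycloidal, h=15: θ=163° here. β=21.9, B=25.9. 15·(0.8456 − sin(2π·0.8456)/(2π)) = 14.6532 → s = 39.6532
radial distance = base radius + s = 50 + 39.6532 = 89.6532

89.6532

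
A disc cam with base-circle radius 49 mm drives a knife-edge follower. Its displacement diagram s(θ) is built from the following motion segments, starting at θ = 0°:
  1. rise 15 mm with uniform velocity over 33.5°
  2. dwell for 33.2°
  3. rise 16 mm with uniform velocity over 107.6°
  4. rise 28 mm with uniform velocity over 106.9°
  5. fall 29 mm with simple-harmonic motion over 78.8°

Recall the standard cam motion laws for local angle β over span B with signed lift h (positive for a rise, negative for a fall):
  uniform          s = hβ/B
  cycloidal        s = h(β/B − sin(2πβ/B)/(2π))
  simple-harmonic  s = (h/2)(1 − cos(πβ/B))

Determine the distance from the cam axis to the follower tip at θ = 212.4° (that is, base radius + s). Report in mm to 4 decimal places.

seg 1 [0°–33.5°] uniform, h=15: full span → s += 15 → s = 15.0000
seg 2 [33.5°–66.7°] dwell: s stays 15.0000
seg 3 [66.7°–174.3°] uniform, h=16: full span → s += 16 → s = 31.0000
seg 4 [174.3°–281.2°] uniform, h=28: θ=212.4° here. β=38.1, B=106.9. 28·38.1/106.9 = 9.9794 → s = 40.9794
radial distance = base radius + s = 49 + 40.9794 = 89.9794

89.9794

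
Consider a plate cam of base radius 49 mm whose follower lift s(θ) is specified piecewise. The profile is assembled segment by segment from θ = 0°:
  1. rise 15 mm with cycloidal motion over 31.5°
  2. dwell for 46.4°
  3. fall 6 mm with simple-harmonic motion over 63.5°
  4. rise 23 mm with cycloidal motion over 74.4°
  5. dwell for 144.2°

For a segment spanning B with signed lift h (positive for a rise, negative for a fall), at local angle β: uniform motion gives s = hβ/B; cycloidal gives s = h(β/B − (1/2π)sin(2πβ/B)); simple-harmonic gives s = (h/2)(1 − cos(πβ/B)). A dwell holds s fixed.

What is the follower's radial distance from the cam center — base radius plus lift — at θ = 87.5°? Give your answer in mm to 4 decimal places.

seg 1 [0°–31.5°] cycloidal, h=15: full span → s += 15 → s = 15.0000
seg 2 [31.5°–77.9°] dwell: s stays 15.0000
seg 3 [77.9°–141.4°] simple-harmonic, h=-6: θ=87.5° here. β=9.6, B=63.5. -6/2·(1 − cos(π·0.1512)) = -0.3321 → s = 14.6679
radial distance = base radius + s = 49 + 14.6679 = 63.6679

63.6679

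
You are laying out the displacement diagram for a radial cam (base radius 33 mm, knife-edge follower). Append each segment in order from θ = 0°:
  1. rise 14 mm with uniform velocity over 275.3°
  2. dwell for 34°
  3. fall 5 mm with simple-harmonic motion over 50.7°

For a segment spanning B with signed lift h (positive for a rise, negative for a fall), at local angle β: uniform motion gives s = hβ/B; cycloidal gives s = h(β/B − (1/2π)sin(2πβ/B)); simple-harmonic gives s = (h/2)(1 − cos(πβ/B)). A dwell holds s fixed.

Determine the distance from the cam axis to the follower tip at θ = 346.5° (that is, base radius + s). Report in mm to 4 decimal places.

seg 1 [0°–275.3°] uniform, h=14: full span → s += 14 → s = 14.0000
seg 2 [275.3°–309.3°] dwell: s stays 14.0000
seg 3 [309.3°–360°] simple-harmonic, h=-5: θ=346.5° here. β=37.2, B=50.7. -5/2·(1 − cos(π·0.7337)) = -4.1751 → s = 9.8249
radial distance = base radius + s = 33 + 9.8249 = 42.8249

42.8249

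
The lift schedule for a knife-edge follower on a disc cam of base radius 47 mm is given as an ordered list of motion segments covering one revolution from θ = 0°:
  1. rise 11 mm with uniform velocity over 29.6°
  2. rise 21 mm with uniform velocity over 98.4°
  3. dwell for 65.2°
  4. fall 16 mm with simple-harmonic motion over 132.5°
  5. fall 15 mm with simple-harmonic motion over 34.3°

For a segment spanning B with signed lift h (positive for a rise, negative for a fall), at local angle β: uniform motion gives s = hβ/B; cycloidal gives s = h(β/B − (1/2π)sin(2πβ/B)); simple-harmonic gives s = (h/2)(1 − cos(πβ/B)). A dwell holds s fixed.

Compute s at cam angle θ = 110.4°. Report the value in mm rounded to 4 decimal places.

seg 1 [0°–29.6°] uniform, h=11: full span → s += 11 → s = 11.0000
seg 2 [29.6°–128°] uniform, h=21: θ=110.4° here. β=80.8, B=98.4. 21·80.8/98.4 = 17.2439 → s = 28.2439

28.2439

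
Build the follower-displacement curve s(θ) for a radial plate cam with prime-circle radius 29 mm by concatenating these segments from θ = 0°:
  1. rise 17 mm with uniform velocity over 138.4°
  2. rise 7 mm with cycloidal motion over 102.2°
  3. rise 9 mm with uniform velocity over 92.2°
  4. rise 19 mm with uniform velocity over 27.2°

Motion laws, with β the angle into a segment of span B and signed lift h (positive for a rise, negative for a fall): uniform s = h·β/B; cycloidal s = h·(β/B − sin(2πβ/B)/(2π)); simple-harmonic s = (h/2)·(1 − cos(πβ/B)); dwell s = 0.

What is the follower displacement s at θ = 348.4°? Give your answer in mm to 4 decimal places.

seg 1 [0°–138.4°] uniform, h=17: full span → s += 17 → s = 17.0000
seg 2 [138.4°–240.6°] cycloidal, h=7: full span → s += 7 → s = 24.0000
seg 3 [240.6°–332.8°] uniform, h=9: full span → s += 9 → s = 33.0000
seg 4 [332.8°–360°] uniform, h=19: θ=348.4° here. β=15.6, B=27.2. 19·15.6/27.2 = 10.8971 → s = 43.8971

43.8971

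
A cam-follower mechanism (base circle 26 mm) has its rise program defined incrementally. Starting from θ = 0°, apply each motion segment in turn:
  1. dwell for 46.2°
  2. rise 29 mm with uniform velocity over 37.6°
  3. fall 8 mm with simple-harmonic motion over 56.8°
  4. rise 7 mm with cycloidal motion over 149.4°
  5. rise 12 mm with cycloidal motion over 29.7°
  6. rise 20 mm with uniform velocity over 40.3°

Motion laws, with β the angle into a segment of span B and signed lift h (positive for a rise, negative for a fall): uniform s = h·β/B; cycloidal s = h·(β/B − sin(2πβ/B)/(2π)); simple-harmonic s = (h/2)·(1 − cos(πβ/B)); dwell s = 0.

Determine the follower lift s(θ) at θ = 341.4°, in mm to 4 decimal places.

seg 1 [0°–46.2°] dwell: s stays 0.0000
seg 2 [46.2°–83.8°] uniform, h=29: full span → s += 29 → s = 29.0000
seg 3 [83.8°–140.6°] simple-harmonic, h=-8: full span → s += -8 → s = 21.0000
seg 4 [140.6°–290°] cycloidal, h=7: full span → s += 7 → s = 28.0000
seg 5 [290°–319.7°] cycloidal, h=12: full span → s += 12 → s = 40.0000
seg 6 [319.7°–360°] uniform, h=20: θ=341.4° here. β=21.7, B=40.3. 20·21.7/40.3 = 10.7692 → s = 50.7692

50.7692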